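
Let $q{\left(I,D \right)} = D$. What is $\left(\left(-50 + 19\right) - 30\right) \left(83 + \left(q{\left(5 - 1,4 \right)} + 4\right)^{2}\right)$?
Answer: $-8967$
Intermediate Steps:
$\left(\left(-50 + 19\right) - 30\right) \left(83 + \left(q{\left(5 - 1,4 \right)} + 4\right)^{2}\right) = \left(\left(-50 + 19\right) - 30\right) \left(83 + \left(4 + 4\right)^{2}\right) = \left(-31 - 30\right) \left(83 + 8^{2}\right) = - 61 \left(83 + 64\right) = \left(-61\right) 147 = -8967$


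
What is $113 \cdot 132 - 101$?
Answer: $14815$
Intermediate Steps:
$113 \cdot 132 - 101 = 14916 - 101 = 14815$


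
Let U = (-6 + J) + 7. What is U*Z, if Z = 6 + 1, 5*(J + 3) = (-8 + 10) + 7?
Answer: -7/5 ≈ -1.4000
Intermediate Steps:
J = -6/5 (J = -3 + ((-8 + 10) + 7)/5 = -3 + (2 + 7)/5 = -3 + (1/5)*9 = -3 + 9/5 = -6/5 ≈ -1.2000)
U = -1/5 (U = (-6 - 6/5) + 7 = -36/5 + 7 = -1/5 ≈ -0.20000)
Z = 7
U*Z = -1/5*7 = -7/5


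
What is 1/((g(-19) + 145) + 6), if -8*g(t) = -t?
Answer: 8/1189 ≈ 0.0067283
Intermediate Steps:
g(t) = t/8 (g(t) = -(-1)*t/8 = t/8)
1/((g(-19) + 145) + 6) = 1/(((⅛)*(-19) + 145) + 6) = 1/((-19/8 + 145) + 6) = 1/(1141/8 + 6) = 1/(1189/8) = 8/1189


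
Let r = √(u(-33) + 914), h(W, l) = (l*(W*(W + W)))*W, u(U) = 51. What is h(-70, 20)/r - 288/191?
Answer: -288/191 - 2744000*√965/193 ≈ -4.4166e+5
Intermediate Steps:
h(W, l) = 2*l*W³ (h(W, l) = (l*(W*(2*W)))*W = (l*(2*W²))*W = (2*l*W²)*W = 2*l*W³)
r = √965 (r = √(51 + 914) = √965 ≈ 31.064)
h(-70, 20)/r - 288/191 = (2*20*(-70)³)/(√965) - 288/191 = (2*20*(-343000))*(√965/965) - 288*1/191 = -2744000*√965/193 - 288/191 = -288/191 - 2744000*√965/193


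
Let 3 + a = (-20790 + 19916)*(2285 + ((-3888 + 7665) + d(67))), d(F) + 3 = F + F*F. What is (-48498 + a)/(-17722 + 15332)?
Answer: 9326011/2390 ≈ 3902.1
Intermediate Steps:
d(F) = -3 + F + F**2 (d(F) = -3 + (F + F*F) = -3 + (F + F**2) = -3 + F + F**2)
a = -9277513 (a = -3 + (-20790 + 19916)*(2285 + ((-3888 + 7665) + (-3 + 67 + 67**2))) = -3 - 874*(2285 + (3777 + (-3 + 67 + 4489))) = -3 - 874*(2285 + (3777 + 4553)) = -3 - 874*(2285 + 8330) = -3 - 874*10615 = -3 - 9277510 = -9277513)
(-48498 + a)/(-17722 + 15332) = (-48498 - 9277513)/(-17722 + 15332) = -9326011/(-2390) = -9326011*(-1/2390) = 9326011/2390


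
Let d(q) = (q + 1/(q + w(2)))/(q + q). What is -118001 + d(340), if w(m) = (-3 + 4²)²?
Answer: -40842333059/346120 ≈ -1.1800e+5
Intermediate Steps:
w(m) = 169 (w(m) = (-3 + 16)² = 13² = 169)
d(q) = (q + 1/(169 + q))/(2*q) (d(q) = (q + 1/(q + 169))/(q + q) = (q + 1/(169 + q))/((2*q)) = (q + 1/(169 + q))*(1/(2*q)) = (q + 1/(169 + q))/(2*q))
-118001 + d(340) = -118001 + (½)*(1 + 340² + 169*340)/(340*(169 + 340)) = -118001 + (½)*(1/340)*(1 + 115600 + 57460)/509 = -118001 + (½)*(1/340)*(1/509)*173061 = -118001 + 173061/346120 = -40842333059/346120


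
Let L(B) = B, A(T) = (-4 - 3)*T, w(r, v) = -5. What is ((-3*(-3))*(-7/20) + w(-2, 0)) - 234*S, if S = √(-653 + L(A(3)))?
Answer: -163/20 - 234*I*√674 ≈ -8.15 - 6075.0*I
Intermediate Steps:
A(T) = -7*T
S = I*√674 (S = √(-653 - 7*3) = √(-653 - 21) = √(-674) = I*√674 ≈ 25.962*I)
((-3*(-3))*(-7/20) + w(-2, 0)) - 234*S = ((-3*(-3))*(-7/20) - 5) - 234*I*√674 = (9*(-7*1/20) - 5) - 234*I*√674 = (9*(-7/20) - 5) - 234*I*√674 = (-63/20 - 5) - 234*I*√674 = -163/20 - 234*I*√674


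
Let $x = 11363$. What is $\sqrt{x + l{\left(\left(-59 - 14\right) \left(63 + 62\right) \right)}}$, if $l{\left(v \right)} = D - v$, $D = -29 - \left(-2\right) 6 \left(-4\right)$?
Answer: $\sqrt{20411} \approx 142.87$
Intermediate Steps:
$D = -77$ ($D = -29 - \left(-12\right) \left(-4\right) = -29 - 48 = -77$)
$l{\left(v \right)} = -77 - v$
$\sqrt{x + l{\left(\left(-59 - 14\right) \left(63 + 62\right) \right)}} = \sqrt{11363 - \left(77 + \left(-59 - 14\right) \left(63 + 62\right)\right)} = \sqrt{11363 - \left(77 - 9125\right)} = \sqrt{11363 - -9048} = \sqrt{11363 + \left(-77 + 9125\right)} = \sqrt{11363 + 9048} = \sqrt{20411}$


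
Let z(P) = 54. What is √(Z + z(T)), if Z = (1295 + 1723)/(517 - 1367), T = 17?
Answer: √364497/85 ≈ 7.1028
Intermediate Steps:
Z = -1509/425 (Z = 3018/(-850) = 3018*(-1/850) = -1509/425 ≈ -3.5506)
√(Z + z(T)) = √(-1509/425 + 54) = √(21441/425) = √364497/85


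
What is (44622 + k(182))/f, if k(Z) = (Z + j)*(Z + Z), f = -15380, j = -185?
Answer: -4353/1538 ≈ -2.8303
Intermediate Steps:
k(Z) = 2*Z*(-185 + Z) (k(Z) = (Z - 185)*(Z + Z) = (-185 + Z)*(2*Z) = 2*Z*(-185 + Z))
(44622 + k(182))/f = (44622 + 2*182*(-185 + 182))/(-15380) = (44622 + 2*182*(-3))*(-1/15380) = (44622 - 1092)*(-1/15380) = 43530*(-1/15380) = -4353/1538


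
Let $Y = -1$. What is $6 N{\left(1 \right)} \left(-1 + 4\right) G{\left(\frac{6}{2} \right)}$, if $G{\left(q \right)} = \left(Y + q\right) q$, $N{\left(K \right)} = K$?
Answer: $108$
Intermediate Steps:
$G{\left(q \right)} = q \left(-1 + q\right)$ ($G{\left(q \right)} = \left(-1 + q\right) q = q \left(-1 + q\right)$)
$6 N{\left(1 \right)} \left(-1 + 4\right) G{\left(\frac{6}{2} \right)} = 6 \cdot 1 \left(-1 + 4\right) \frac{6}{2} \left(-1 + \frac{6}{2}\right) = 6 \cdot 1 \cdot 3 \cdot 6 \cdot \frac{1}{2} \left(-1 + 6 \cdot \frac{1}{2}\right) = 6 \cdot 3 \cdot 3 \left(-1 + 3\right) = 18 \cdot 3 \cdot 2 = 18 \cdot 6 = 108$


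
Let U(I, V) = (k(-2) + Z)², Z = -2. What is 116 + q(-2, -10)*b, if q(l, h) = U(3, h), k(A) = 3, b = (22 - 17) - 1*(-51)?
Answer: 172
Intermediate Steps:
b = 56 (b = 5 + 51 = 56)
U(I, V) = 1 (U(I, V) = (3 - 2)² = 1² = 1)
q(l, h) = 1
116 + q(-2, -10)*b = 116 + 1*56 = 116 + 56 = 172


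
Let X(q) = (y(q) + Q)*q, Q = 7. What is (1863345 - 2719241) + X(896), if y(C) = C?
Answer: -46808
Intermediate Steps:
X(q) = q*(7 + q) (X(q) = (q + 7)*q = (7 + q)*q = q*(7 + q))
(1863345 - 2719241) + X(896) = (1863345 - 2719241) + 896*(7 + 896) = -855896 + 896*903 = -855896 + 809088 = -46808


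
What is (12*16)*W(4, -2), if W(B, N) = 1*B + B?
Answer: 1536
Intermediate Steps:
W(B, N) = 2*B (W(B, N) = B + B = 2*B)
(12*16)*W(4, -2) = (12*16)*(2*4) = 192*8 = 1536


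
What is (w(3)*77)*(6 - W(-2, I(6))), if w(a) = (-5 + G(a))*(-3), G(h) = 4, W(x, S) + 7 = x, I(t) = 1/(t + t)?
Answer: 3465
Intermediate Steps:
I(t) = 1/(2*t)
W(x, S) = -7 + x
w(a) = 3 (w(a) = (-5 + 4)*(-3) = -1*(-3) = 3)
(w(3)*77)*(6 - W(-2, I(6))) = (3*77)*(6 - (-7 - 2)) = 231*(6 - 1*(-9)) = 231*(6 + 9) = 231*15 = 3465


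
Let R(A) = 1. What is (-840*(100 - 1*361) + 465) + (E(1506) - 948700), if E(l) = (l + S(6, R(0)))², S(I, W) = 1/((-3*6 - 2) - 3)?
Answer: 814083414/529 ≈ 1.5389e+6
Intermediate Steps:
S(I, W) = -1/23 (S(I, W) = 1/((-18 - 2) - 3) = 1/(-20 - 3) = 1/(-23) = -1/23)
E(l) = (-1/23 + l)² (E(l) = (l - 1/23)² = (-1/23 + l)²)
(-840*(100 - 1*361) + 465) + (E(1506) - 948700) = (-840*(100 - 1*361) + 465) + ((-1 + 23*1506)²/529 - 948700) = (-840*(100 - 361) + 465) + ((-1 + 34638)²/529 - 948700) = (-840*(-261) + 465) + ((1/529)*34637² - 948700) = (219240 + 465) + ((1/529)*1199721769 - 948700) = 219705 + (1199721769/529 - 948700) = 219705 + 697859469/529 = 814083414/529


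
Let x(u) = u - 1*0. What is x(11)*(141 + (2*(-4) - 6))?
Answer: 1397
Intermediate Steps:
x(u) = u (x(u) = u + 0 = u)
x(11)*(141 + (2*(-4) - 6)) = 11*(141 + (2*(-4) - 6)) = 11*(141 + (-8 - 6)) = 11*(141 - 14) = 11*127 = 1397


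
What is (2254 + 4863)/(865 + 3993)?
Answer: 7117/4858 ≈ 1.4650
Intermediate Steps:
(2254 + 4863)/(865 + 3993) = 7117/4858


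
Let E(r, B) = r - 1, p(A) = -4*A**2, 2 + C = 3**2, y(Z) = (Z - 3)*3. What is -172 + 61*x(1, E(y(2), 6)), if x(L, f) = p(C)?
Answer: -12128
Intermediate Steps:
y(Z) = -9 + 3*Z (y(Z) = (-3 + Z)*3 = -9 + 3*Z)
C = 7 (C = -2 + 3**2 = -2 + 9 = 7)
E(r, B) = -1 + r
x(L, f) = -196 (x(L, f) = -4*7**2 = -4*49 = -196)
-172 + 61*x(1, E(y(2), 6)) = -172 + 61*(-196) = -172 - 11956 = -12128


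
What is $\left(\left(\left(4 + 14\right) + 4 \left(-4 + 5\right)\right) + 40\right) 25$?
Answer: $1550$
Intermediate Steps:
$\left(\left(\left(4 + 14\right) + 4 \left(-4 + 5\right)\right) + 40\right) 25 = \left(\left(18 + 4 \cdot 1\right) + 40\right) 25 = \left(\left(18 + 4\right) + 40\right) 25 = \left(22 + 40\right) 25 = 62 \cdot 25 = 1550$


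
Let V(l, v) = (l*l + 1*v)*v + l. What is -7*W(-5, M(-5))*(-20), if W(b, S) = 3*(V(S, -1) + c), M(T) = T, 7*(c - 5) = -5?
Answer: -10380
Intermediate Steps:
c = 30/7 (c = 5 + (1/7)*(-5) = 5 - 5/7 = 30/7 ≈ 4.2857)
V(l, v) = l + v*(v + l**2) (V(l, v) = (l**2 + v)*v + l = (v + l**2)*v + l = v*(v + l**2) + l = l + v*(v + l**2))
W(b, S) = 111/7 - 3*S**2 + 3*S (W(b, S) = 3*((S + (-1)**2 - S**2) + 30/7) = 3*((S + 1 - S**2) + 30/7) = 3*((1 + S - S**2) + 30/7) = 3*(37/7 + S - S**2) = 111/7 - 3*S**2 + 3*S)
-7*W(-5, M(-5))*(-20) = -7*(111/7 - 3*(-5)**2 + 3*(-5))*(-20) = -7*(111/7 - 3*25 - 15)*(-20) = -7*(111/7 - 75 - 15)*(-20) = -7*(-519/7)*(-20) = 519*(-20) = -10380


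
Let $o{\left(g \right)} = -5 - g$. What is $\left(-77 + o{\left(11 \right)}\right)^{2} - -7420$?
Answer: $16069$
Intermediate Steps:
$\left(-77 + o{\left(11 \right)}\right)^{2} - -7420 = \left(-77 - 16\right)^{2} - -7420 = \left(-77 - 16\right)^{2} + 7420 = \left(-93\right)^{2} + 7420 = 8649 + 7420 = 16069$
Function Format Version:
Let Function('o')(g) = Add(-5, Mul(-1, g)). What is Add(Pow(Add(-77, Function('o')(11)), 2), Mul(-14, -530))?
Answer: 16069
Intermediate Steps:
Add(Pow(Add(-77, Function('o')(11)), 2), Mul(-14, -530)) = Add(Pow(Add(-77, Add(-5, Mul(-1, 11))), 2), Mul(-14, -530)) = Add(Pow(Add(-77, Add(-5, -11)), 2), 7420) = Add(Pow(Add(-77, -16), 2), 7420) = Add(Pow(-93, 2), 7420) = Add(8649, 7420) = 16069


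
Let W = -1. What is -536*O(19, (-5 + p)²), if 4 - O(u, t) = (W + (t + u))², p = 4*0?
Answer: 988920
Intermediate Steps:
p = 0
O(u, t) = 4 - (-1 + t + u)² (O(u, t) = 4 - (-1 + (t + u))² = 4 - (-1 + t + u)²)
-536*O(19, (-5 + p)²) = -536*(4 - (-1 + (-5 + 0)² + 19)²) = -536*(4 - (-1 + (-5)² + 19)²) = -536*(4 - (-1 + 25 + 19)²) = -536*(4 - 1*43²) = -536*(4 - 1*1849) = -536*(4 - 1849) = -536*(-1845) = 988920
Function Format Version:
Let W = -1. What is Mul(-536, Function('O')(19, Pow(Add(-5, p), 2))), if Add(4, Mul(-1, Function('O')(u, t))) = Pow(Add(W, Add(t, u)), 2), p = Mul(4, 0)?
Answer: 988920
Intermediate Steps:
p = 0
Function('O')(u, t) = Add(4, Mul(-1, Pow(Add(-1, t, u), 2))) (Function('O')(u, t) = Add(4, Mul(-1, Pow(Add(-1, Add(t, u)), 2))) = Add(4, Mul(-1, Pow(Add(-1, t, u), 2))))
Mul(-536, Function('O')(19, Pow(Add(-5, p), 2))) = Mul(-536, Add(4, Mul(-1, Pow(Add(-1, Pow(Add(-5, 0), 2), 19), 2)))) = Mul(-536, Add(4, Mul(-1, Pow(Add(-1, Pow(-5, 2), 19), 2)))) = Mul(-536, Add(4, Mul(-1, Pow(Add(-1, 25, 19), 2)))) = Mul(-536, Add(4, Mul(-1, Pow(43, 2)))) = Mul(-536, Add(4, Mul(-1, 1849))) = Mul(-536, Add(4, -1849)) = Mul(-536, -1845) = 988920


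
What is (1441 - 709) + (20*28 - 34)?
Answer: 1258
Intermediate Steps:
(1441 - 709) + (20*28 - 34) = 732 + (560 - 34) = 732 + 526 = 1258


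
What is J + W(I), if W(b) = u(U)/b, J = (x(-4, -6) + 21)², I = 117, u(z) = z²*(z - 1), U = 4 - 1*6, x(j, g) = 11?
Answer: 39932/39 ≈ 1023.9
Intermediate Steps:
U = -2 (U = 4 - 6 = -2)
u(z) = z²*(-1 + z)
J = 1024 (J = (11 + 21)² = 32² = 1024)
W(b) = -12/b (W(b) = ((-2)²*(-1 - 2))/b = (4*(-3))/b = -12/b)
J + W(I) = 1024 - 12/117 = 1024 - 12*1/117 = 1024 - 4/39 = 39932/39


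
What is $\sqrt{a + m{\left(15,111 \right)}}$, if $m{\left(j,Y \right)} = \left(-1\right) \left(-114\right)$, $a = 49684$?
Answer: $\sqrt{49798} \approx 223.15$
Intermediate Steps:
$m{\left(j,Y \right)} = 114$
$\sqrt{a + m{\left(15,111 \right)}} = \sqrt{49684 + 114} = \sqrt{49798}$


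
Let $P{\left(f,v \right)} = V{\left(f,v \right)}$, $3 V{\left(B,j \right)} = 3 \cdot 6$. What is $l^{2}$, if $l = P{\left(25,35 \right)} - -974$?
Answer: $960400$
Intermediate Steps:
$V{\left(B,j \right)} = 6$ ($V{\left(B,j \right)} = \frac{3 \cdot 6}{3} = \frac{1}{3} \cdot 18 = 6$)
$P{\left(f,v \right)} = 6$
$l = 980$ ($l = 6 - -974 = 6 + 974 = 980$)
$l^{2} = 980^{2} = 960400$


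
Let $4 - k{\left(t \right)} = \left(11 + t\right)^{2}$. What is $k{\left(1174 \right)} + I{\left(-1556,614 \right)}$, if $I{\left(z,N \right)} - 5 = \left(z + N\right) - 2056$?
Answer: $-1407214$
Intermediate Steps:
$I{\left(z,N \right)} = -2051 + N + z$ ($I{\left(z,N \right)} = 5 - \left(2056 - N - z\right) = 5 + \left(-2056 + N + z\right) = -2051 + N + z$)
$k{\left(t \right)} = 4 - \left(11 + t\right)^{2}$
$k{\left(1174 \right)} + I{\left(-1556,614 \right)} = \left(4 - \left(11 + 1174\right)^{2}\right) - 2993 = \left(4 - 1185^{2}\right) - 2993 = \left(4 - 1404225\right) - 2993 = -1404221 - 2993 = -1407214$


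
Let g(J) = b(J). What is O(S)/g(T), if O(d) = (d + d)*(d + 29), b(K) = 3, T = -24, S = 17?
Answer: 1564/3 ≈ 521.33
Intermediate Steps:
g(J) = 3
O(d) = 2*d*(29 + d) (O(d) = (2*d)*(29 + d) = 2*d*(29 + d))
O(S)/g(T) = (2*17*(29 + 17))/3 = (2*17*46)*(⅓) = 1564*(⅓) = 1564/3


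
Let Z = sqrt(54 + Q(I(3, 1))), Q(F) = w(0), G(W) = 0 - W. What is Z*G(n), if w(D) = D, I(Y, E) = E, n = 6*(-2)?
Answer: 36*sqrt(6) ≈ 88.182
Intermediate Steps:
n = -12
G(W) = -W
Q(F) = 0
Z = 3*sqrt(6) (Z = sqrt(54 + 0) = sqrt(54) = 3*sqrt(6) ≈ 7.3485)
Z*G(n) = (3*sqrt(6))*(-1*(-12)) = (3*sqrt(6))*12 = 36*sqrt(6)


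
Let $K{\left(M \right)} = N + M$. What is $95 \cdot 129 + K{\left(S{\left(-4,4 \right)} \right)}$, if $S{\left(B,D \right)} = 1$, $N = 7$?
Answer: $12263$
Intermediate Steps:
$K{\left(M \right)} = 7 + M$
$95 \cdot 129 + K{\left(S{\left(-4,4 \right)} \right)} = 95 \cdot 129 + \left(7 + 1\right) = 12255 + 8 = 12263$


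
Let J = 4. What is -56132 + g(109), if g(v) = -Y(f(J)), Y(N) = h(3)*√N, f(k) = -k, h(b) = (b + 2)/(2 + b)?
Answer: -56132 - 2*I ≈ -56132.0 - 2.0*I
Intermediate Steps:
h(b) = 1 (h(b) = (2 + b)/(2 + b) = 1)
Y(N) = √N (Y(N) = 1*√N = √N)
g(v) = -2*I (g(v) = -√(-1*4) = -√(-4) = -2*I)
-56132 + g(109) = -56132 - 2*I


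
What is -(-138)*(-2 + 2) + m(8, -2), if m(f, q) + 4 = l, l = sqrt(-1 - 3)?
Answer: -4 + 2*I ≈ -4.0 + 2.0*I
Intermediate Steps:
l = 2*I (l = sqrt(-4) = 2*I ≈ 2.0*I)
m(f, q) = -4 + 2*I
-(-138)*(-2 + 2) + m(8, -2) = -(-138)*(-2 + 2) + (-4 + 2*I) = -(-138)*0 + (-4 + 2*I) = -46*0 + (-4 + 2*I) = 0 + (-4 + 2*I) = -4 + 2*I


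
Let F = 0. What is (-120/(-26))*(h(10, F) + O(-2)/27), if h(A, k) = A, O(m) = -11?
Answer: 5180/117 ≈ 44.273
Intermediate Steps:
(-120/(-26))*(h(10, F) + O(-2)/27) = (-120/(-26))*(10 - 11/27) = (-120*(-1/26))*(10 - 11*1/27) = 60*(10 - 11/27)/13 = (60/13)*(259/27) = 5180/117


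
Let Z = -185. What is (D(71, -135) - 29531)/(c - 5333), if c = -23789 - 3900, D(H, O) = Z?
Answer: 782/869 ≈ 0.89989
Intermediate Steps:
D(H, O) = -185
c = -27689
(D(71, -135) - 29531)/(c - 5333) = (-185 - 29531)/(-27689 - 5333) = -29716/(-33022) = -29716*(-1/33022) = 782/869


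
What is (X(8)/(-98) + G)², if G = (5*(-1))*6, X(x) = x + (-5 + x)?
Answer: 8708401/9604 ≈ 906.75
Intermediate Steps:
X(x) = -5 + 2*x
G = -30 (G = -5*6 = -30)
(X(8)/(-98) + G)² = ((-5 + 2*8)/(-98) - 30)² = ((-5 + 16)*(-1/98) - 30)² = (11*(-1/98) - 30)² = (-11/98 - 30)² = (-2951/98)² = 8708401/9604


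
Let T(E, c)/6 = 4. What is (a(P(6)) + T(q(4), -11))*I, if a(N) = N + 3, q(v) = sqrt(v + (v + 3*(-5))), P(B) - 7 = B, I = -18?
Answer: -720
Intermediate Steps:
P(B) = 7 + B
q(v) = sqrt(-15 + 2*v) (q(v) = sqrt(v + (v - 15)) = sqrt(v + (-15 + v)) = sqrt(-15 + 2*v))
a(N) = 3 + N
T(E, c) = 24 (T(E, c) = 6*4 = 24)
(a(P(6)) + T(q(4), -11))*I = ((3 + (7 + 6)) + 24)*(-18) = ((3 + 13) + 24)*(-18) = (16 + 24)*(-18) = 40*(-18) = -720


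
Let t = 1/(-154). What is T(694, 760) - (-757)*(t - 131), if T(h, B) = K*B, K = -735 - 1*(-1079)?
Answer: 24989285/154 ≈ 1.6227e+5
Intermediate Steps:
K = 344 (K = -735 + 1079 = 344)
t = -1/154 ≈ -0.0064935
T(h, B) = 344*B
T(694, 760) - (-757)*(t - 131) = 344*760 - (-757)*(-1/154 - 131) = 261440 - (-757)*(-20175)/154 = 261440 - 1*15272475/154 = 261440 - 15272475/154 = 24989285/154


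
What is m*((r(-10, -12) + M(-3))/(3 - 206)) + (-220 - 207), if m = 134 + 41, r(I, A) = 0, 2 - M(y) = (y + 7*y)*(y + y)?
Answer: -8833/29 ≈ -304.59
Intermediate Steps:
M(y) = 2 - 16*y² (M(y) = 2 - (y + 7*y)*(y + y) = 2 - 8*y*2*y = 2 - 16*y²)
m = 175
m*((r(-10, -12) + M(-3))/(3 - 206)) + (-220 - 207) = 175*((0 + (2 - 16*(-3)²))/(3 - 206)) + (-220 - 207) = 175*((0 + (2 - 16*9))/(-203)) - 427 = 175*((0 + (2 - 144))*(-1/203)) - 427 = 175*((0 - 142)*(-1/203)) - 427 = 175*(-142*(-1/203)) - 427 = 175*(142/203) - 427 = 3550/29 - 427 = -8833/29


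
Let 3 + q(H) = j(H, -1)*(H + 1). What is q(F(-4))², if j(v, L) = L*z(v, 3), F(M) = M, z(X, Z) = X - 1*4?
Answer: 729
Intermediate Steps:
z(X, Z) = -4 + X (z(X, Z) = X - 4 = -4 + X)
j(v, L) = L*(-4 + v)
q(H) = -3 + (1 + H)*(4 - H) (q(H) = -3 + (-(-4 + H))*(H + 1) = -3 + (4 - H)*(1 + H) = -3 + (1 + H)*(4 - H))
q(F(-4))² = (1 - 1*(-4) - 1*(-4)*(-4 - 4))² = (1 + 4 - 1*(-4)*(-8))² = (1 + 4 - 32)² = (-27)² = 729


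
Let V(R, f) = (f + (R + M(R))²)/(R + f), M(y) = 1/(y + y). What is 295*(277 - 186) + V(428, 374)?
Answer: 15910079219265/587654272 ≈ 27074.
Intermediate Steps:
M(y) = 1/(2*y)
V(R, f) = (f + (R + 1/(2*R))²)/(R + f)
295*(277 - 186) + V(428, 374) = 295*(277 - 186) + (374 + (428 + (½)/428)²)/(428 + 374) = 295*91 + (374 + (428 + (½)*(1/428))²)/802 = 26845 + (374 + (428 + 1/856)²)/802 = 26845 + (374 + (366369/856)²)/802 = 26845 + (374 + 134226244161/732736)/802 = 26845 + (1/802)*(134500287425/732736) = 26845 + 134500287425/587654272 = 15910079219265/587654272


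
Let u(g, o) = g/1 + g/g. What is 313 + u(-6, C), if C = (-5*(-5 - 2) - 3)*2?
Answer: 308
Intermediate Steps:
C = 64 (C = (-5*(-7) - 3)*2 = (35 - 3)*2 = 32*2 = 64)
u(g, o) = 1 + g (u(g, o) = g*1 + 1 = g + 1 = 1 + g)
313 + u(-6, C) = 313 + (1 - 6) = 313 - 5 = 308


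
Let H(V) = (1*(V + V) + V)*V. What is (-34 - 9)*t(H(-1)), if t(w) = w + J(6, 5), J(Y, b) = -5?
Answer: 86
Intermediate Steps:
H(V) = 3*V² (H(V) = (1*(2*V) + V)*V = (2*V + V)*V = (3*V)*V = 3*V²)
t(w) = -5 + w (t(w) = w - 5 = -5 + w)
(-34 - 9)*t(H(-1)) = (-34 - 9)*(-5 + 3*(-1)²) = -43*(-5 + 3*1) = -43*(-5 + 3) = -43*(-2) = 86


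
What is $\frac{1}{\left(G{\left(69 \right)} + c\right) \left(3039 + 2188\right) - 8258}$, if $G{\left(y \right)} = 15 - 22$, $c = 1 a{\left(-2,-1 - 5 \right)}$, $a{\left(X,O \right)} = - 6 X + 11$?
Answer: $\frac{1}{75374} \approx 1.3267 \cdot 10^{-5}$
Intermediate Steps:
$a{\left(X,O \right)} = 11 - 6 X$
$c = 23$ ($c = 1 \left(11 - -12\right) = 1 \left(11 + 12\right) = 1 \cdot 23 = 23$)
$G{\left(y \right)} = -7$ ($G{\left(y \right)} = 15 - 22 = -7$)
$\frac{1}{\left(G{\left(69 \right)} + c\right) \left(3039 + 2188\right) - 8258} = \frac{1}{\left(-7 + 23\right) \left(3039 + 2188\right) - 8258} = \frac{1}{16 \cdot 5227 - 8258} = \frac{1}{83632 - 8258} = \frac{1}{75374}$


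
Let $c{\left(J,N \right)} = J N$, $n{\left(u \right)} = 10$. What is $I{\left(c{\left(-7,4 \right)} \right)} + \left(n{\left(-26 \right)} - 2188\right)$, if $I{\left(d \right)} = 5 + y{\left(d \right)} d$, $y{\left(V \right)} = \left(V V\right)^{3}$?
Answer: $-13492930685$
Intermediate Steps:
$y{\left(V \right)} = V^{6}$ ($y{\left(V \right)} = \left(V^{2}\right)^{3} = V^{6}$)
$I{\left(d \right)} = 5 + d^{7}$ ($I{\left(d \right)} = 5 + d^{6} d = 5 + d^{7}$)
$I{\left(c{\left(-7,4 \right)} \right)} + \left(n{\left(-26 \right)} - 2188\right) = \left(5 + \left(\left(-7\right) 4\right)^{7}\right) + \left(10 - 2188\right) = \left(5 + \left(-28\right)^{7}\right) + \left(10 - 2188\right) = \left(5 - 13492928512\right) - 2178 = -13492928507 - 2178 = -13492930685$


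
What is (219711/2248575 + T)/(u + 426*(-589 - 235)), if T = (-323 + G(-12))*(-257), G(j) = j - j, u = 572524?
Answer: 15554723253/41504946875 ≈ 0.37477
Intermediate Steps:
G(j) = 0
T = 83011 (T = (-323 + 0)*(-257) = -323*(-257) = 83011)
(219711/2248575 + T)/(u + 426*(-589 - 235)) = (219711/2248575 + 83011)/(572524 + 426*(-589 - 235)) = (219711*(1/2248575) + 83011)/(572524 + 426*(-824)) = (73237/749525 + 83011)/(572524 - 351024) = (62218893012/749525)/221500 = (62218893012/749525)*(1/221500) = 15554723253/41504946875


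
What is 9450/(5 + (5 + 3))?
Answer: 9450/13 ≈ 726.92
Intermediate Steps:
9450/(5 + (5 + 3)) = 9450/(5 + 8) = 9450/13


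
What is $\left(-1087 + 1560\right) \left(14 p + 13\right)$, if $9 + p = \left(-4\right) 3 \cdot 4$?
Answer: $-371305$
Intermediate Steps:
$p = -57$ ($p = -9 + \left(-4\right) 3 \cdot 4 = -9 - 48 = -57$)
$\left(-1087 + 1560\right) \left(14 p + 13\right) = \left(-1087 + 1560\right) \left(14 \left(-57\right) + 13\right) = 473 \left(-798 + 13\right) = 473 \left(-785\right) = -371305$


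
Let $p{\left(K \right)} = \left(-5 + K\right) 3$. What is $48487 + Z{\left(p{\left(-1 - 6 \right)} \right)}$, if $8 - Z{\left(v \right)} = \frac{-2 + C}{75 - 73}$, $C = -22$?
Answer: $48507$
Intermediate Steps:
$p{\left(K \right)} = -15 + 3 K$
$Z{\left(v \right)} = 20$ ($Z{\left(v \right)} = 8 - \frac{-2 - 22}{75 - 73} = 8 - - \frac{24}{2} = 8 - \left(-24\right) \frac{1}{2} = 8 - -12 = 8 + 12 = 20$)
$48487 + Z{\left(p{\left(-1 - 6 \right)} \right)} = 48487 + 20 = 48507$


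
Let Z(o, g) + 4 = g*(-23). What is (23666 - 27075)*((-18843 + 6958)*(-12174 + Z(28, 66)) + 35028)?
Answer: -555026067092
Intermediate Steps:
Z(o, g) = -4 - 23*g (Z(o, g) = -4 + g*(-23) = -4 - 23*g)
(23666 - 27075)*((-18843 + 6958)*(-12174 + Z(28, 66)) + 35028) = (23666 - 27075)*((-18843 + 6958)*(-12174 + (-4 - 23*66)) + 35028) = -3409*(-11885*(-12174 + (-4 - 1518)) + 35028) = -3409*(-11885*(-12174 - 1522) + 35028) = -3409*(-11885*(-13696) + 35028) = -3409*(162776960 + 35028) = -3409*162811988 = -555026067092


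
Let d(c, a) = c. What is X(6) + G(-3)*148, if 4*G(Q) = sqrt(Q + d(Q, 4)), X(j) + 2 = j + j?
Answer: 10 + 37*I*sqrt(6) ≈ 10.0 + 90.631*I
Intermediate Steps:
X(j) = -2 + 2*j (X(j) = -2 + (j + j) = -2 + 2*j)
G(Q) = sqrt(2)*sqrt(Q)/4 (G(Q) = sqrt(Q + Q)/4 = sqrt(2*Q)/4 = (sqrt(2)*sqrt(Q))/4 = sqrt(2)*sqrt(Q)/4)
X(6) + G(-3)*148 = (-2 + 2*6) + (sqrt(2)*sqrt(-3)/4)*148 = (-2 + 12) + (sqrt(2)*(I*sqrt(3))/4)*148 = 10 + (I*sqrt(6)/4)*148 = 10 + 37*I*sqrt(6)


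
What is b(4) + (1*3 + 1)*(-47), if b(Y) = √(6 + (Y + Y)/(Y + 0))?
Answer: -188 + 2*√2 ≈ -185.17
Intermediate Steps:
b(Y) = 2*√2 (b(Y) = √(6 + (2*Y)/Y) = √(6 + 2) = √8 = 2*√2)
b(4) + (1*3 + 1)*(-47) = 2*√2 + (1*3 + 1)*(-47) = 2*√2 + (3 + 1)*(-47) = 2*√2 + 4*(-47) = 2*√2 - 188 = -188 + 2*√2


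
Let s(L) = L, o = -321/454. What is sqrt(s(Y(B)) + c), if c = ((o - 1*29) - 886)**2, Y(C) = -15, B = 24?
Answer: sqrt(172829172621)/454 ≈ 915.70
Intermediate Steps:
o = -321/454 (o = -321*1/454 = -321/454 ≈ -0.70705)
c = 172832264361/206116 (c = ((-321/454 - 1*29) - 886)**2 = ((-321/454 - 29) - 886)**2 = (-13487/454 - 886)**2 = (-415731/454)**2 = 172832264361/206116 ≈ 8.3852e+5)
sqrt(s(Y(B)) + c) = sqrt(-15 + 172832264361/206116) = sqrt(172829172621/206116) = sqrt(172829172621)/454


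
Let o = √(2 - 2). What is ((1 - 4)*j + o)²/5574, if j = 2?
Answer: 6/929 ≈ 0.0064586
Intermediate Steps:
o = 0 (o = √0 = 0)
((1 - 4)*j + o)²/5574 = ((1 - 4)*2 + 0)²/5574 = (-3*2 + 0)²*(1/5574) = (-6 + 0)²*(1/5574) = (-6)²*(1/5574) = 36*(1/5574) = 6/929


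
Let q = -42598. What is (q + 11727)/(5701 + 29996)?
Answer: -30871/35697 ≈ -0.86481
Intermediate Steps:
(q + 11727)/(5701 + 29996) = (-42598 + 11727)/(5701 + 29996) = -30871/35697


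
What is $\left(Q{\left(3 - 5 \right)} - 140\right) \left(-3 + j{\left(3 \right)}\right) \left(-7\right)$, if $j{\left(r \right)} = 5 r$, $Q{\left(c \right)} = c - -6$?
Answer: $11424$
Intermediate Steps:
$Q{\left(c \right)} = 6 + c$ ($Q{\left(c \right)} = c + 6 = 6 + c$)
$\left(Q{\left(3 - 5 \right)} - 140\right) \left(-3 + j{\left(3 \right)}\right) \left(-7\right) = \left(\left(6 + \left(3 - 5\right)\right) - 140\right) \left(-3 + 5 \cdot 3\right) \left(-7\right) = \left(\left(6 - 2\right) - 140\right) \left(-3 + 15\right) \left(-7\right) = \left(4 - 140\right) 12 \left(-7\right) = \left(-136\right) \left(-84\right) = 11424$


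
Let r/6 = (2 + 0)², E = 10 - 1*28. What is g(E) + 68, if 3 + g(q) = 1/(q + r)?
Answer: 391/6 ≈ 65.167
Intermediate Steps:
E = -18 (E = 10 - 28 = -18)
r = 24 (r = 6*(2 + 0)² = 6*2² = 6*4 = 24)
g(q) = -3 + 1/(24 + q) (g(q) = -3 + 1/(q + 24) = -3 + 1/(24 + q))
g(E) + 68 = (-71 - 3*(-18))/(24 - 18) + 68 = (-71 + 54)/6 + 68 = (⅙)*(-17) + 68 = -17/6 + 68 = 391/6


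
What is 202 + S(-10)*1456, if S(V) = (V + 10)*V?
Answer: 202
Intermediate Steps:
S(V) = V*(10 + V) (S(V) = (10 + V)*V = V*(10 + V))
202 + S(-10)*1456 = 202 - 10*(10 - 10)*1456 = 202 - 10*0*1456 = 202 + 0*1456 = 202 + 0 = 202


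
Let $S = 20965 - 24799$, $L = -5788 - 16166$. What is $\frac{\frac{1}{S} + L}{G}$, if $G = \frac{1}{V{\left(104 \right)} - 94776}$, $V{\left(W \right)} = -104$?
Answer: $\frac{3993102459280}{1917} \approx 2.083 \cdot 10^{9}$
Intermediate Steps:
$L = -21954$ ($L = -5788 - 16166 = -21954$)
$S = -3834$
$G = - \frac{1}{94880}$ ($G = \frac{1}{-104 - 94776} = \frac{1}{-94880} = - \frac{1}{94880} \approx -1.054 \cdot 10^{-5}$)
$\frac{\frac{1}{S} + L}{G} = \frac{\frac{1}{-3834} - 21954}{- \frac{1}{94880}} = \left(- \frac{1}{3834} - 21954\right) \left(-94880\right) = \left(- \frac{84171637}{3834}\right) \left(-94880\right) = \frac{3993102459280}{1917}$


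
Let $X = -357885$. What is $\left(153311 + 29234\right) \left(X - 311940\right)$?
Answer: $-122273204625$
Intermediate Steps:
$\left(153311 + 29234\right) \left(X - 311940\right) = \left(153311 + 29234\right) \left(-357885 - 311940\right) = 182545 \left(-669825\right) = -122273204625$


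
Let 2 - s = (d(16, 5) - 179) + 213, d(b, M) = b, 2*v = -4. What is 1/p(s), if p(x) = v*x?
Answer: 1/96 ≈ 0.010417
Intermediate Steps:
v = -2 (v = (½)*(-4) = -2)
s = -48 (s = 2 - ((16 - 179) + 213) = 2 - (-163 + 213) = 2 - 1*50 = 2 - 50 = -48)
p(x) = -2*x
1/p(s) = 1/(-2*(-48)) = 1/96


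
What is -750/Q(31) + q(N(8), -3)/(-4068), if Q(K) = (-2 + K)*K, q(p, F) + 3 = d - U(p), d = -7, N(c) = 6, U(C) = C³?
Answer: -12601/16182 ≈ -0.77870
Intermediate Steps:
q(p, F) = -10 - p³ (q(p, F) = -3 + (-7 - p³) = -10 - p³)
Q(K) = K*(-2 + K)
-750/Q(31) + q(N(8), -3)/(-4068) = -750*1/(31*(-2 + 31)) + (-10 - 1*6³)/(-4068) = -750/(31*29) + (-10 - 1*216)*(-1/4068) = -750/899 + (-10 - 216)*(-1/4068) = -750*1/899 - 226*(-1/4068) = -750/899 + 1/18 = -12601/16182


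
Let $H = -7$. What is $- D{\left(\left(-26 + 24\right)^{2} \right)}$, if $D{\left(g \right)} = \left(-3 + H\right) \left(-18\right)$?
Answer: $-180$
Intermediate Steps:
$D{\left(g \right)} = 180$ ($D{\left(g \right)} = \left(-3 - 7\right) \left(-18\right) = \left(-10\right) \left(-18\right) = 180$)
$- D{\left(\left(-26 + 24\right)^{2} \right)} = \left(-1\right) 180 = -180$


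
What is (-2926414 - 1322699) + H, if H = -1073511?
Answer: -5322624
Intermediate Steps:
(-2926414 - 1322699) + H = (-2926414 - 1322699) - 1073511 = -4249113 - 1073511 = -5322624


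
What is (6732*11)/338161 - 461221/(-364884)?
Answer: 182987344549/123389538324 ≈ 1.4830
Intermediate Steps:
(6732*11)/338161 - 461221/(-364884) = 74052*(1/338161) - 461221*(-1/364884) = 74052/338161 + 461221/364884 = 182987344549/123389538324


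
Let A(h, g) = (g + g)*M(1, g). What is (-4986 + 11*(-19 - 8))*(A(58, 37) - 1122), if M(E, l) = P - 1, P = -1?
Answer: 6709410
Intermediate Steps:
M(E, l) = -2 (M(E, l) = -1 - 1 = -2)
A(h, g) = -4*g (A(h, g) = (g + g)*(-2) = (2*g)*(-2) = -4*g)
(-4986 + 11*(-19 - 8))*(A(58, 37) - 1122) = (-4986 + 11*(-19 - 8))*(-4*37 - 1122) = (-4986 + 11*(-27))*(-148 - 1122) = (-4986 - 297)*(-1270) = -5283*(-1270) = 6709410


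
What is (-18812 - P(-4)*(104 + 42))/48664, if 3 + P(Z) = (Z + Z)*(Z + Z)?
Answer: -13859/24332 ≈ -0.56958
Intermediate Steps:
P(Z) = -3 + 4*Z**2 (P(Z) = -3 + (Z + Z)*(Z + Z) = -3 + (2*Z)*(2*Z) = -3 + 4*Z**2)
(-18812 - P(-4)*(104 + 42))/48664 = (-18812 - (-3 + 4*(-4)**2)*(104 + 42))/48664 = (-18812 - (-3 + 4*16)*146)*(1/48664) = (-18812 - (-3 + 64)*146)*(1/48664) = (-18812 - 61*146)*(1/48664) = (-18812 - 1*8906)*(1/48664) = (-18812 - 8906)*(1/48664) = -27718*1/48664 = -13859/24332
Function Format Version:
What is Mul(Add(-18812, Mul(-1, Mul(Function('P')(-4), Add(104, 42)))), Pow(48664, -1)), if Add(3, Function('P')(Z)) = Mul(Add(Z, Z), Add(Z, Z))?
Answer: Rational(-13859, 24332) ≈ -0.56958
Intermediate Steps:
Function('P')(Z) = Add(-3, Mul(4, Pow(Z, 2))) (Function('P')(Z) = Add(-3, Mul(Add(Z, Z), Add(Z, Z))) = Add(-3, Mul(Mul(2, Z), Mul(2, Z))) = Add(-3, Mul(4, Pow(Z, 2))))
Mul(Add(-18812, Mul(-1, Mul(Function('P')(-4), Add(104, 42)))), Pow(48664, -1)) = Mul(Add(-18812, Mul(-1, Mul(Add(-3, Mul(4, Pow(-4, 2))), Add(104, 42)))), Pow(48664, -1)) = Mul(Add(-18812, Mul(-1, Mul(Add(-3, Mul(4, 16)), 146))), Rational(1, 48664)) = Mul(Add(-18812, Mul(-1, Mul(Add(-3, 64), 146))), Rational(1, 48664)) = Mul(Add(-18812, Mul(-1, Mul(61, 146))), Rational(1, 48664)) = Mul(Add(-18812, Mul(-1, 8906)), Rational(1, 48664)) = Mul(Add(-18812, -8906), Rational(1, 48664)) = Mul(-27718, Rational(1, 48664)) = Rational(-13859, 24332)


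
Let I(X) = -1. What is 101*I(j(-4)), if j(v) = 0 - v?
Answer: -101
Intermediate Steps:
j(v) = -v
101*I(j(-4)) = 101*(-1) = -101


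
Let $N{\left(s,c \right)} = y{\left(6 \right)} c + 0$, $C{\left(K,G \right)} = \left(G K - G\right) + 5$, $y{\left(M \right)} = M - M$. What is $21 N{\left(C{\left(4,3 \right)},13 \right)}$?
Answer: $0$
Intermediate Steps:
$y{\left(M \right)} = 0$
$C{\left(K,G \right)} = 5 - G + G K$ ($C{\left(K,G \right)} = \left(- G + G K\right) + 5 = 5 - G + G K$)
$N{\left(s,c \right)} = 0$ ($N{\left(s,c \right)} = 0 c + 0 = 0 + 0 = 0$)
$21 N{\left(C{\left(4,3 \right)},13 \right)} = 21 \cdot 0 = 0$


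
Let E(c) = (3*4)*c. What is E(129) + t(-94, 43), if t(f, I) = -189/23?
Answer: 35415/23 ≈ 1539.8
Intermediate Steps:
t(f, I) = -189/23 (t(f, I) = -189*1/23 = -189/23)
E(c) = 12*c
E(129) + t(-94, 43) = 12*129 - 189/23 = 1548 - 189/23 = 35415/23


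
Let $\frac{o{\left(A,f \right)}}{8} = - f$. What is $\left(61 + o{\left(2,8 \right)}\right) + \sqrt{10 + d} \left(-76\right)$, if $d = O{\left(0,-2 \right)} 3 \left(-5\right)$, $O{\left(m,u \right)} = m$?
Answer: $-3 - 76 \sqrt{10} \approx -243.33$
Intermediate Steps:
$d = 0$ ($d = 0 \cdot 3 \left(-5\right) = 0 \left(-5\right) = 0$)
$o{\left(A,f \right)} = - 8 f$ ($o{\left(A,f \right)} = 8 \left(- f\right) = - 8 f$)
$\left(61 + o{\left(2,8 \right)}\right) + \sqrt{10 + d} \left(-76\right) = \left(61 - 64\right) + \sqrt{10 + 0} \left(-76\right) = \left(61 - 64\right) + \sqrt{10} \left(-76\right) = -3 - 76 \sqrt{10}$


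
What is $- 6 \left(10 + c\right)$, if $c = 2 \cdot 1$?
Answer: $-72$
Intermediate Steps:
$c = 2$
$- 6 \left(10 + c\right) = - 6 \left(10 + 2\right) = \left(-6\right) 12 = -72$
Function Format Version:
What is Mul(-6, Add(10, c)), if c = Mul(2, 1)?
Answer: -72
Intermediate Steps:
c = 2
Mul(-6, Add(10, c)) = Mul(-6, Add(10, 2)) = Mul(-6, 12) = -72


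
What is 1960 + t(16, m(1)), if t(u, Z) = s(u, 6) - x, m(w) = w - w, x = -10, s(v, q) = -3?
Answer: 1967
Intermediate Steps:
m(w) = 0
t(u, Z) = 7 (t(u, Z) = -3 - 1*(-10) = -3 + 10 = 7)
1960 + t(16, m(1)) = 1960 + 7 = 1967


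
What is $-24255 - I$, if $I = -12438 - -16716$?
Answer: $-28533$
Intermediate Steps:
$I = 4278$ ($I = -12438 + 16716 = 4278$)
$-24255 - I = -24255 - 4278 = -28533$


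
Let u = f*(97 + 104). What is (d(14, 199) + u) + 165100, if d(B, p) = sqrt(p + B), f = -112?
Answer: 142588 + sqrt(213) ≈ 1.4260e+5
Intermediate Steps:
d(B, p) = sqrt(B + p)
u = -22512 (u = -112*(97 + 104) = -112*201 = -22512)
(d(14, 199) + u) + 165100 = (sqrt(14 + 199) - 22512) + 165100 = (sqrt(213) - 22512) + 165100 = (-22512 + sqrt(213)) + 165100 = 142588 + sqrt(213)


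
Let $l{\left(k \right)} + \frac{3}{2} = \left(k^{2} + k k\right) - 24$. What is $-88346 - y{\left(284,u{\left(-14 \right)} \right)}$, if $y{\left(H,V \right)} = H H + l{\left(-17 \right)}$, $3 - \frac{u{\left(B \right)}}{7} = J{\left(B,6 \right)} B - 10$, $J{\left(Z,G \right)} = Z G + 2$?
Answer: $- \frac{339109}{2} \approx -1.6955 \cdot 10^{5}$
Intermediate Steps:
$J{\left(Z,G \right)} = 2 + G Z$ ($J{\left(Z,G \right)} = G Z + 2 = 2 + G Z$)
$l{\left(k \right)} = - \frac{51}{2} + 2 k^{2}$ ($l{\left(k \right)} = - \frac{3}{2} - \left(24 - k^{2} - k k\right) = - \frac{3}{2} + \left(\left(k^{2} + k^{2}\right) - 24\right) = - \frac{3}{2} + \left(2 k^{2} - 24\right) = - \frac{3}{2} + \left(-24 + 2 k^{2}\right) = - \frac{51}{2} + 2 k^{2}$)
$u{\left(B \right)} = 91 - 7 B \left(2 + 6 B\right)$ ($u{\left(B \right)} = 21 - 7 \left(\left(2 + 6 B\right) B - 10\right) = 21 - 7 \left(B \left(2 + 6 B\right) - 10\right) = 21 - 7 \left(-10 + B \left(2 + 6 B\right)\right) = 21 - \left(-70 + 7 B \left(2 + 6 B\right)\right) = 91 - 7 B \left(2 + 6 B\right)$)
$y{\left(H,V \right)} = \frac{1105}{2} + H^{2}$ ($y{\left(H,V \right)} = H H - \left(\frac{51}{2} - 2 \left(-17\right)^{2}\right) = H^{2} + \left(- \frac{51}{2} + 2 \cdot 289\right) = H^{2} + \left(- \frac{51}{2} + 578\right) = H^{2} + \frac{1105}{2} = \frac{1105}{2} + H^{2}$)
$-88346 - y{\left(284,u{\left(-14 \right)} \right)} = -88346 - \left(\frac{1105}{2} + 284^{2}\right) = -88346 - \left(\frac{1105}{2} + 80656\right) = -88346 - \frac{162417}{2} = - \frac{339109}{2}$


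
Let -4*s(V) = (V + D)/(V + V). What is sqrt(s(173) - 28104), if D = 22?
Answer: I*sqrt(13458061326)/692 ≈ 167.64*I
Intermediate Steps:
s(V) = -(22 + V)/(8*V) (s(V) = -(V + 22)/(4*(V + V)) = -(22 + V)/(4*(2*V)) = -(22 + V)*1/(2*V)/4 = -(22 + V)/(8*V))
sqrt(s(173) - 28104) = sqrt((1/8)*(-22 - 1*173)/173 - 28104) = sqrt((1/8)*(1/173)*(-22 - 173) - 28104) = sqrt((1/8)*(1/173)*(-195) - 28104) = sqrt(-195/1384 - 28104) = sqrt(-38896131/1384) = I*sqrt(13458061326)/692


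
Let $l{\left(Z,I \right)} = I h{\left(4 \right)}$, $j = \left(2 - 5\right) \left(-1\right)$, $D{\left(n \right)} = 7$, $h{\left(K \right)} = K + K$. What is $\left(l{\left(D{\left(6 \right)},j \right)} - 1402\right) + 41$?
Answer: $-1337$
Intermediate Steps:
$h{\left(K \right)} = 2 K$
$j = 3$ ($j = \left(-3\right) \left(-1\right) = 3$)
$l{\left(Z,I \right)} = 8 I$ ($l{\left(Z,I \right)} = I 2 \cdot 4 = I 8 = 8 I$)
$\left(l{\left(D{\left(6 \right)},j \right)} - 1402\right) + 41 = \left(8 \cdot 3 - 1402\right) + 41 = \left(24 - 1402\right) + 41 = -1378 + 41 = -1337$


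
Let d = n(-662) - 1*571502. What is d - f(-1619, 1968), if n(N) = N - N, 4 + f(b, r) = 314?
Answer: -571812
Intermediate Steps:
f(b, r) = 310 (f(b, r) = -4 + 314 = 310)
n(N) = 0
d = -571502 (d = 0 - 1*571502 = 0 - 571502 = -571502)
d - f(-1619, 1968) = -571502 - 1*310 = -571502 - 310 = -571812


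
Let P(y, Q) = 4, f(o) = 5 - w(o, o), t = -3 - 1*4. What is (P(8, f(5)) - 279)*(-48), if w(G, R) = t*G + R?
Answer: 13200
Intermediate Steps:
t = -7 (t = -3 - 4 = -7)
w(G, R) = R - 7*G (w(G, R) = -7*G + R = R - 7*G)
f(o) = 5 + 6*o (f(o) = 5 - (o - 7*o) = 5 - (-6)*o = 5 + 6*o)
(P(8, f(5)) - 279)*(-48) = (4 - 279)*(-48) = -275*(-48) = 13200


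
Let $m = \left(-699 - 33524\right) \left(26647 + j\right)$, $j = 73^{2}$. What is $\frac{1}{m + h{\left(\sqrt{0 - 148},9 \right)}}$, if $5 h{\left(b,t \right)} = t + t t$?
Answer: $- \frac{1}{1094314630} \approx -9.1381 \cdot 10^{-10}$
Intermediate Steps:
$j = 5329$
$h{\left(b,t \right)} = \frac{t}{5} + \frac{t^{2}}{5}$ ($h{\left(b,t \right)} = \frac{t + t t}{5} = \frac{t + t^{2}}{5} = \frac{t}{5} + \frac{t^{2}}{5}$)
$m = -1094314648$ ($m = \left(-699 - 33524\right) \left(26647 + 5329\right) = \left(-34223\right) 31976 = -1094314648$)
$\frac{1}{m + h{\left(\sqrt{0 - 148},9 \right)}} = \frac{1}{-1094314648 + \frac{1}{5} \cdot 9 \left(1 + 9\right)} = \frac{1}{-1094314648 + \frac{1}{5} \cdot 9 \cdot 10} = \frac{1}{-1094314648 + 18} = \frac{1}{-1094314630} = - \frac{1}{1094314630}$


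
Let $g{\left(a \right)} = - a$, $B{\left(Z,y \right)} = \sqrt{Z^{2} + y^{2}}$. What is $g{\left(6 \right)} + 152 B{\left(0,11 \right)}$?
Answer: $1666$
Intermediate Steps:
$g{\left(6 \right)} + 152 B{\left(0,11 \right)} = \left(-1\right) 6 + 152 \sqrt{0^{2} + 11^{2}} = -6 + 152 \sqrt{0 + 121} = -6 + 152 \sqrt{121} = -6 + 152 \cdot 11 = -6 + 1672 = 1666$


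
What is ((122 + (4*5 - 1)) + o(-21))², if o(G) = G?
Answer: 14400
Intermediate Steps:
((122 + (4*5 - 1)) + o(-21))² = ((122 + (4*5 - 1)) - 21)² = ((122 + (20 - 1)) - 21)² = ((122 + 19) - 21)² = (141 - 21)² = 120² = 14400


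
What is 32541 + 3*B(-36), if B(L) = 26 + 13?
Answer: 32658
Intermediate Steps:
B(L) = 39
32541 + 3*B(-36) = 32541 + 3*39 = 32541 + 117 = 32658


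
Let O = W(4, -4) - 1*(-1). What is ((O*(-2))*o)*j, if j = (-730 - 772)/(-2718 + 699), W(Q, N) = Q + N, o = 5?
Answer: -15020/2019 ≈ -7.4393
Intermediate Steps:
W(Q, N) = N + Q
O = 1 (O = (-4 + 4) - 1*(-1) = 0 + 1 = 1)
j = 1502/2019 (j = -1502/(-2019) = -1502*(-1/2019) = 1502/2019 ≈ 0.74393)
((O*(-2))*o)*j = ((1*(-2))*5)*(1502/2019) = -2*5*(1502/2019) = -10*1502/2019 = -15020/2019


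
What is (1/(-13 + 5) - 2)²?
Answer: 289/64 ≈ 4.5156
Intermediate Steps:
(1/(-13 + 5) - 2)² = (1/(-8) - 2)² = (-⅛ - 2)² = (-17/8)² = 289/64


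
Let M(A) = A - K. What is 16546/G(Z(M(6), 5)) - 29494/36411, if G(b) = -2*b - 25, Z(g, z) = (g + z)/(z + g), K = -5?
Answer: -201084248/327699 ≈ -613.63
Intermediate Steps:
M(A) = 5 + A (M(A) = A - 1*(-5) = A + 5 = 5 + A)
Z(g, z) = 1 (Z(g, z) = (g + z)/(g + z) = 1)
G(b) = -25 - 2*b
16546/G(Z(M(6), 5)) - 29494/36411 = 16546/(-25 - 2*1) - 29494/36411 = 16546/(-25 - 2) - 29494*1/36411 = 16546/(-27) - 29494/36411 = 16546*(-1/27) - 29494/36411 = -16546/27 - 29494/36411 = -201084248/327699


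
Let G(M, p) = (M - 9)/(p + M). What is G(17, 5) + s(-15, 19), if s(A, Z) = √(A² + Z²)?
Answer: 4/11 + √586 ≈ 24.571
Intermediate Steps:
G(M, p) = (-9 + M)/(M + p)
G(17, 5) + s(-15, 19) = (-9 + 17)/(17 + 5) + √((-15)² + 19²) = 8/22 + √(225 + 361) = (1/22)*8 + √586 = 4/11 + √586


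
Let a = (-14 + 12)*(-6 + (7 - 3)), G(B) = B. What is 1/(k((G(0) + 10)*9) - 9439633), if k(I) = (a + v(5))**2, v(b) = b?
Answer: -1/9439552 ≈ -1.0594e-7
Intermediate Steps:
a = 4 (a = -2*(-6 + 4) = -2*(-2) = 4)
k(I) = 81 (k(I) = (4 + 5)**2 = 9**2 = 81)
1/(k((G(0) + 10)*9) - 9439633) = 1/(81 - 9439633) = 1/(-9439552) = -1/9439552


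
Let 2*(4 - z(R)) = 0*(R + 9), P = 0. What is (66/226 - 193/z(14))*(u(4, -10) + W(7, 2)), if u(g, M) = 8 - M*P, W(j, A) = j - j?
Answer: -43354/113 ≈ -383.66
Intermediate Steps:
z(R) = 4 (z(R) = 4 - 0*(R + 9) = 4 - 0*(9 + R) = 4 - 1/2*0 = 4 + 0 = 4)
W(j, A) = 0
u(g, M) = 8 (u(g, M) = 8 - M*0 = 8 - 1*0 = 8 + 0 = 8)
(66/226 - 193/z(14))*(u(4, -10) + W(7, 2)) = (66/226 - 193/4)*(8 + 0) = (66*(1/226) - 193*1/4)*8 = (33/113 - 193/4)*8 = -21677/452*8 = -43354/113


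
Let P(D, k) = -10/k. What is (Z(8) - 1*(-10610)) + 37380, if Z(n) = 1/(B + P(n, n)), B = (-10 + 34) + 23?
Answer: 8782174/183 ≈ 47990.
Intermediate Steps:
B = 47 (B = 24 + 23 = 47)
Z(n) = 1/(47 - 10/n)
(Z(8) - 1*(-10610)) + 37380 = (8/(-10 + 47*8) - 1*(-10610)) + 37380 = (8/(-10 + 376) + 10610) + 37380 = (8/366 + 10610) + 37380 = (8*(1/366) + 10610) + 37380 = (4/183 + 10610) + 37380 = 1941634/183 + 37380 = 8782174/183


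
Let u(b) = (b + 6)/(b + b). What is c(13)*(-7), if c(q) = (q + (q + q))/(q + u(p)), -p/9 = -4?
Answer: -3276/163 ≈ -20.098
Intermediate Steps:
p = 36 (p = -9*(-4) = 36)
u(b) = (6 + b)/(2*b) (u(b) = (6 + b)/((2*b)) = (6 + b)*(1/(2*b)) = (6 + b)/(2*b))
c(q) = 3*q/(7/12 + q) (c(q) = (q + (q + q))/(q + (½)*(6 + 36)/36) = (q + 2*q)/(q + (½)*(1/36)*42) = (3*q)/(q + 7/12) = (3*q)/(7/12 + q) = 3*q/(7/12 + q))
c(13)*(-7) = (36*13/(7 + 12*13))*(-7) = (36*13/(7 + 156))*(-7) = (36*13/163)*(-7) = (36*13*(1/163))*(-7) = (468/163)*(-7) = -3276/163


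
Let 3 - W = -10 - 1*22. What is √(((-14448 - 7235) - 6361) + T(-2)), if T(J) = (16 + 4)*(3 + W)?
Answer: 2*I*√6821 ≈ 165.18*I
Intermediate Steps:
W = 35 (W = 3 - (-10 - 1*22) = 3 - (-10 - 22) = 3 - 1*(-32) = 3 + 32 = 35)
T(J) = 760 (T(J) = (16 + 4)*(3 + 35) = 20*38 = 760)
√(((-14448 - 7235) - 6361) + T(-2)) = √(((-14448 - 7235) - 6361) + 760) = √((-21683 - 6361) + 760) = √(-28044 + 760) = √(-27284) = 2*I*√6821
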